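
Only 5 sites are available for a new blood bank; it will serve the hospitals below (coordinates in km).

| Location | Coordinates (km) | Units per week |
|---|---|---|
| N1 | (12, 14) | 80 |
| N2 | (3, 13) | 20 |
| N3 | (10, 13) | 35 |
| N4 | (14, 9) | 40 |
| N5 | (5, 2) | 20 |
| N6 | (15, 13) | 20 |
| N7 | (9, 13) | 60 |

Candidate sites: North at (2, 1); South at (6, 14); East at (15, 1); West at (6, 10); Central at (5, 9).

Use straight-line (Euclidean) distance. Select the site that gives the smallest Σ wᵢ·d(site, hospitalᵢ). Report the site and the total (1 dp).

Total weighted distance at each candidate:
  North (2, 1): total = 3885.2
  South (6, 14): total = 1676.6
  East (15, 1): total = 3430.2
  West (6, 10): total = 1764.8
  Central (5, 9): total = 2056.6
Minimum is at South with total 1676.6 km.

South, total 1676.6 km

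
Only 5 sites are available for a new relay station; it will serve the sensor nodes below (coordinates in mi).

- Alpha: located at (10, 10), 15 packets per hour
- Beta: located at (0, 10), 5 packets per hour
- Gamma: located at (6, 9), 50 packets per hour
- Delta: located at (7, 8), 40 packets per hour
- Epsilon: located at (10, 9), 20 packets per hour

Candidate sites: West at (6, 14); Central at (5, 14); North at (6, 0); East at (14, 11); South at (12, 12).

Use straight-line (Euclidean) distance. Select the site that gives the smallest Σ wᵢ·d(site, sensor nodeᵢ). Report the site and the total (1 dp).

West, total 742.3 mi

Total weighted distance at each candidate:
  West (6, 14): total = 742.3
  Central (5, 14): total = 777.4
  North (6, 0): total = 1189.3
  East (14, 11): total = 938.4
  South (12, 12): total = 766.9
Minimum is at West with total 742.3 mi.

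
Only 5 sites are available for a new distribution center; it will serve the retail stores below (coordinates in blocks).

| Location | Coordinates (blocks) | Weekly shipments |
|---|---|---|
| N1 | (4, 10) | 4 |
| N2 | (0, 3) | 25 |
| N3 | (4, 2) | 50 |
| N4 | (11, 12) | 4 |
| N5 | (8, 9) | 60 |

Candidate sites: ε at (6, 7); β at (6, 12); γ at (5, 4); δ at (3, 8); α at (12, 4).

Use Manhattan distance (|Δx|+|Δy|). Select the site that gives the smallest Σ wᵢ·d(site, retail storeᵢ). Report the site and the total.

Total weighted distance at each candidate:
  ε (6, 7): total = 900
  β (6, 12): total = 1311
  γ (5, 4): total = 864
  δ (3, 8): total = 970
  α (12, 4): total = 1457
Minimum is at γ with total 864 blocks.

γ, total 864 blocks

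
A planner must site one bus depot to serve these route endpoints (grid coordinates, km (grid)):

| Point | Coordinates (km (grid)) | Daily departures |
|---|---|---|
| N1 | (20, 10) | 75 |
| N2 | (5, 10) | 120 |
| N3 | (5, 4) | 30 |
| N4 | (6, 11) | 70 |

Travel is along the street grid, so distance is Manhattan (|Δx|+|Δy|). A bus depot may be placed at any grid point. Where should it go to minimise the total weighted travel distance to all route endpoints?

(5, 10)

Manhattan distance separates: Σwᵢ(|x−xᵢ|+|y−yᵢ|) = Σwᵢ|x−xᵢ| + Σwᵢ|y−yᵢ|, so x and y are optimised independently as 1-D weighted medians.
Total weight W = 295; half = 147.5.
x-coordinate, sorted with cumulative weight:
  x=5 (N2, w=120) cum 120
  x=5 (N3, w=30) cum 150  ← median
  x=6 (N4, w=70) cum 220
  x=20 (N1, w=75) cum 295
⇒ x* = 5
y-coordinate, sorted with cumulative weight:
  y=4 (N3, w=30) cum 30
  y=10 (N1, w=75) cum 105
  y=10 (N2, w=120) cum 225  ← median
  y=11 (N4, w=70) cum 295
⇒ y* = 10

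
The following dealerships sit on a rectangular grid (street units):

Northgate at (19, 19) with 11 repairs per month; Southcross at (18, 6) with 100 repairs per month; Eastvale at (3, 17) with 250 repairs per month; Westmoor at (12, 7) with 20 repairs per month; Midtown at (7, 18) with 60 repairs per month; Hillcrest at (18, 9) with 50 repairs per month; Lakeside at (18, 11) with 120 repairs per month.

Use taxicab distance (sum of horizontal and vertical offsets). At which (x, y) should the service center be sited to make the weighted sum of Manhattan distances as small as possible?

Manhattan distance separates: Σwᵢ(|x−xᵢ|+|y−yᵢ|) = Σwᵢ|x−xᵢ| + Σwᵢ|y−yᵢ|, so x and y are optimised independently as 1-D weighted medians.
Total weight W = 611; half = 305.5.
x-coordinate, sorted with cumulative weight:
  x=3 (Eastvale, w=250) cum 250
  x=7 (Midtown, w=60) cum 310  ← median
  x=12 (Westmoor, w=20) cum 330
  x=18 (Southcross, w=100) cum 430
  x=18 (Hillcrest, w=50) cum 480
  x=18 (Lakeside, w=120) cum 600
  x=19 (Northgate, w=11) cum 611
⇒ x* = 7
y-coordinate, sorted with cumulative weight:
  y=6 (Southcross, w=100) cum 100
  y=7 (Westmoor, w=20) cum 120
  y=9 (Hillcrest, w=50) cum 170
  y=11 (Lakeside, w=120) cum 290
  y=17 (Eastvale, w=250) cum 540  ← median
  y=18 (Midtown, w=60) cum 600
  y=19 (Northgate, w=11) cum 611
⇒ y* = 17

(7, 17)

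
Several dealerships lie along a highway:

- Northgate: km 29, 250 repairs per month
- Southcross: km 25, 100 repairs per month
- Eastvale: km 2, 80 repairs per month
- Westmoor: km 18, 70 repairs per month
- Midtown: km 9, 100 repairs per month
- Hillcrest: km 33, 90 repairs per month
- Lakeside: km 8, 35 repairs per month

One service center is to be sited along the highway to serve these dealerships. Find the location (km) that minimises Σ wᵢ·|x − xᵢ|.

x = 25

For a sum of weighted absolute distances on a line, the optimum is the weighted median (not the mean). Total weight W = 725; half-weight = 362.5.
Sort by position and accumulate weight:
  km 2 (Eastvale, w=80) → cum 80
  km 8 (Lakeside, w=35) → cum 115
  km 9 (Midtown, w=100) → cum 215
  km 18 (Westmoor, w=70) → cum 285
  km 25 (Southcross, w=100) → cum 385  ≥ 362.5 → median here
  km 29 (Northgate, w=250) → cum 635
  km 33 (Hillcrest, w=90) → cum 725
Optimal location: km 25.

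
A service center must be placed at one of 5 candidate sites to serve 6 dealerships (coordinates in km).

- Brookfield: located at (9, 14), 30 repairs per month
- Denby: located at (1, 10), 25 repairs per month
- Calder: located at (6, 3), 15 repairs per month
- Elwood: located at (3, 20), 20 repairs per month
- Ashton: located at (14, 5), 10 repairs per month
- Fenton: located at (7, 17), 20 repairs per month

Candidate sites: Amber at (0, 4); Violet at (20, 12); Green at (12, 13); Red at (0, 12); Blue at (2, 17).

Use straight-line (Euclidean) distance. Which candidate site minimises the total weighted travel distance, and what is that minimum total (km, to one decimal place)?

Total weighted distance at each candidate:
  Amber (0, 4): total = 1408.1
  Violet (20, 12): total = 1809.2
  Green (12, 13): total = 993.4
  Red (0, 12): total = 994.2
  Blue (2, 17): total = 956.6
Minimum is at Blue with total 956.6 km.

Blue, total 956.6 km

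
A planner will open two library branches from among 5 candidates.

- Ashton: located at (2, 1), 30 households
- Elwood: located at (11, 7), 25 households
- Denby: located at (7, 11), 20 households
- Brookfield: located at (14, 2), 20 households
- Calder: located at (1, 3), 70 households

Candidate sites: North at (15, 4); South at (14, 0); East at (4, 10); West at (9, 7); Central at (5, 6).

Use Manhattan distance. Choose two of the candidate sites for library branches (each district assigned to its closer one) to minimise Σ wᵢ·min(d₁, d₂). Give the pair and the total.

Evaluate every pair (each demand assigned to the nearer of the two):
  {South, Central}: total = 1085
  {West, Central}: total = 1100
  {North, Central}: total = 1105
  {East, Central}: total = 1245
  {North, East}: total = 1345
  {East, West}: total = 1360
  {South, East}: total = 1400
  {South, West}: total = 1440
  {North, West}: total = 1460
  {North, South}: total = 1955
Best pair: {South, Central} with total 1085.

{South, Central}, total 1085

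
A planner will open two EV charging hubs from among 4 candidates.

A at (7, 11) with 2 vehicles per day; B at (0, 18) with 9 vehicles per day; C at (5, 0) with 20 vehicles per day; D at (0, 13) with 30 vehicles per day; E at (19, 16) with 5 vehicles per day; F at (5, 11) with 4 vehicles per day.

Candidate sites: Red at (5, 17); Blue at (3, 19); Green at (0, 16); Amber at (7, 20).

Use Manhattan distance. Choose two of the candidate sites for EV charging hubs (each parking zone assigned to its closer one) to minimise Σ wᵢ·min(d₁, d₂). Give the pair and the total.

{Red, Green}, total 563

Evaluate every pair (each demand assigned to the nearer of the two):
  {Red, Green}: total = 563
  {Green, Amber}: total = 666
  {Blue, Green}: total = 687
  {Red, Blue}: total = 761
  {Red, Amber}: total = 779
  {Blue, Amber}: total = 864
Best pair: {Red, Green} with total 563.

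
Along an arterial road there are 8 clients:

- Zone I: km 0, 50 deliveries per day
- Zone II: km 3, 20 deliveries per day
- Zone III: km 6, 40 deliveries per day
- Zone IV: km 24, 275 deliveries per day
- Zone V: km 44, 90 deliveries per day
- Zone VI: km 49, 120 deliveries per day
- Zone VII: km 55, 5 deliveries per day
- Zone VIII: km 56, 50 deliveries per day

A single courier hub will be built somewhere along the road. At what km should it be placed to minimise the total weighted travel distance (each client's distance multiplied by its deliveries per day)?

For a sum of weighted absolute distances on a line, the optimum is the weighted median (not the mean). Total weight W = 650; half-weight = 325.
Sort by position and accumulate weight:
  km 0 (Zone I, w=50) → cum 50
  km 3 (Zone II, w=20) → cum 70
  km 6 (Zone III, w=40) → cum 110
  km 24 (Zone IV, w=275) → cum 385  ≥ 325 → median here
  km 44 (Zone V, w=90) → cum 475
  km 49 (Zone VI, w=120) → cum 595
  km 55 (Zone VII, w=5) → cum 600
  km 56 (Zone VIII, w=50) → cum 650
Optimal location: km 24.

x = 24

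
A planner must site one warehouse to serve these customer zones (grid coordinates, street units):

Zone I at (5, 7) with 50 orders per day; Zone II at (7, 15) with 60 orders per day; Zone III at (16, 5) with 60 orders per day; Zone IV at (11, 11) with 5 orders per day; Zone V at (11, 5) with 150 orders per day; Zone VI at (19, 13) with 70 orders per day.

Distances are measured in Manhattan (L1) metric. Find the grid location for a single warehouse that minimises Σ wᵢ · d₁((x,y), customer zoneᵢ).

Manhattan distance separates: Σwᵢ(|x−xᵢ|+|y−yᵢ|) = Σwᵢ|x−xᵢ| + Σwᵢ|y−yᵢ|, so x and y are optimised independently as 1-D weighted medians.
Total weight W = 395; half = 197.5.
x-coordinate, sorted with cumulative weight:
  x=5 (Zone I, w=50) cum 50
  x=7 (Zone II, w=60) cum 110
  x=11 (Zone IV, w=5) cum 115
  x=11 (Zone V, w=150) cum 265  ← median
  x=16 (Zone III, w=60) cum 325
  x=19 (Zone VI, w=70) cum 395
⇒ x* = 11
y-coordinate, sorted with cumulative weight:
  y=5 (Zone III, w=60) cum 60
  y=5 (Zone V, w=150) cum 210  ← median
  y=7 (Zone I, w=50) cum 260
  y=11 (Zone IV, w=5) cum 265
  y=13 (Zone VI, w=70) cum 335
  y=15 (Zone II, w=60) cum 395
⇒ y* = 5

(11, 5)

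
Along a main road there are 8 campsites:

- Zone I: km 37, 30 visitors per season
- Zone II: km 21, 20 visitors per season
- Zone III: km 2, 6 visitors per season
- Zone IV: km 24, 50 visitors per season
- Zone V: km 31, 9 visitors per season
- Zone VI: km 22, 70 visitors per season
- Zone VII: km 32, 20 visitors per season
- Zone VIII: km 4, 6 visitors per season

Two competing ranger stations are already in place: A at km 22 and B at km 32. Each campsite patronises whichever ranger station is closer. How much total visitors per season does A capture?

The indifferent point is the midpoint (22+32)/2 = 27; campsites left of it (closer to A at 22) go to A, those right go to B.
  Zone III at 2 (w=6) → A
  Zone VIII at 4 (w=6) → A
  Zone II at 21 (w=20) → A
  Zone VI at 22 (w=70) → A
  Zone IV at 24 (w=50) → A
  Zone V at 31 (w=9) → B
  Zone VII at 32 (w=20) → B
  Zone I at 37 (w=30) → B
A captures 152; B captures 59.

152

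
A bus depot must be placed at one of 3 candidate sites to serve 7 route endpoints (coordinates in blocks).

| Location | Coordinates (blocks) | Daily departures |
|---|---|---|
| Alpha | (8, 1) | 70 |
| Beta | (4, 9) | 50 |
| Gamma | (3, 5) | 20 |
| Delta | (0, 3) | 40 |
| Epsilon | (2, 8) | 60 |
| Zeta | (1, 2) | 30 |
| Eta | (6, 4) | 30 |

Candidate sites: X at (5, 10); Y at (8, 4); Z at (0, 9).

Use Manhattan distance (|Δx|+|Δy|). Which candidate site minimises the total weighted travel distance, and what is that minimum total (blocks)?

Total weighted distance at each candidate:
  X (5, 10): total = 2430
  Y (8, 4): total = 2070
  Z (0, 9): total = 2450
Minimum is at Y with total 2070 blocks.

Y, total 2070 blocks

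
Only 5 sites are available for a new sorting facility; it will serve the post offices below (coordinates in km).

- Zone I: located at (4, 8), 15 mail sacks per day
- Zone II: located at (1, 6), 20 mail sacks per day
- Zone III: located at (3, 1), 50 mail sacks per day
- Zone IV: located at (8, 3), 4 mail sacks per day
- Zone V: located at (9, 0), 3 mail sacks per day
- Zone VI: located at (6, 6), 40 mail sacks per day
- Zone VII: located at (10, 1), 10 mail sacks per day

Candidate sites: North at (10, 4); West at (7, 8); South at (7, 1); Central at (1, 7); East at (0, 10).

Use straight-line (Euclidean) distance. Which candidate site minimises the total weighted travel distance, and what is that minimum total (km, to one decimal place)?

South, total 720.1 km

Total weighted distance at each candidate:
  North (10, 4): total = 903.5
  West (7, 8): total = 785.3
  South (7, 1): total = 720.1
  Central (1, 7): total = 759.9
  East (0, 10): total = 1129.7
Minimum is at South with total 720.1 km.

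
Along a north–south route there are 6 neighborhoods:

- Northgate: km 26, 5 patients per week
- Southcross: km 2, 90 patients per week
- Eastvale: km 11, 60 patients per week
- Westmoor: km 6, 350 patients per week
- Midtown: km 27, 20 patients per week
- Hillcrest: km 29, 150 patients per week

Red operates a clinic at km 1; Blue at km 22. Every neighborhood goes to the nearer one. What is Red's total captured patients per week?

500

The indifferent point is the midpoint (1+22)/2 = 11.5; neighborhoods left of it (closer to Red at 1) go to Red, those right go to Blue.
  Southcross at 2 (w=90) → Red
  Westmoor at 6 (w=350) → Red
  Eastvale at 11 (w=60) → Red
  Northgate at 26 (w=5) → Blue
  Midtown at 27 (w=20) → Blue
  Hillcrest at 29 (w=150) → Blue
Red captures 500; Blue captures 175.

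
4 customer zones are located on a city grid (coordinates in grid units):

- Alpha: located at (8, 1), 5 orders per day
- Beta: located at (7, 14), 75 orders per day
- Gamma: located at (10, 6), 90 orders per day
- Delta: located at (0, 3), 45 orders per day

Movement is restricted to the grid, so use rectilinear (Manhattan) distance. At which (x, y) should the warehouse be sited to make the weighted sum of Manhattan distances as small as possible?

(7, 6)

Manhattan distance separates: Σwᵢ(|x−xᵢ|+|y−yᵢ|) = Σwᵢ|x−xᵢ| + Σwᵢ|y−yᵢ|, so x and y are optimised independently as 1-D weighted medians.
Total weight W = 215; half = 107.5.
x-coordinate, sorted with cumulative weight:
  x=0 (Delta, w=45) cum 45
  x=7 (Beta, w=75) cum 120  ← median
  x=8 (Alpha, w=5) cum 125
  x=10 (Gamma, w=90) cum 215
⇒ x* = 7
y-coordinate, sorted with cumulative weight:
  y=1 (Alpha, w=5) cum 5
  y=3 (Delta, w=45) cum 50
  y=6 (Gamma, w=90) cum 140  ← median
  y=14 (Beta, w=75) cum 215
⇒ y* = 6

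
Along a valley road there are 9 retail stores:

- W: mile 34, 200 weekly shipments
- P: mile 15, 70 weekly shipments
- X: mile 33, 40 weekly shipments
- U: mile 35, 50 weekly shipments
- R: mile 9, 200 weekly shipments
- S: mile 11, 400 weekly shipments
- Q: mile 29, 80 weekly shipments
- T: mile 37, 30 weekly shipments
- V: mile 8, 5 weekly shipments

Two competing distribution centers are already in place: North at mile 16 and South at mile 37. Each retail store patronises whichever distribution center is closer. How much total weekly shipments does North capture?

The indifferent point is the midpoint (16+37)/2 = 26.5; retail stores left of it (closer to North at 16) go to North, those right go to South.
  V at 8 (w=5) → North
  R at 9 (w=200) → North
  S at 11 (w=400) → North
  P at 15 (w=70) → North
  Q at 29 (w=80) → South
  X at 33 (w=40) → South
  W at 34 (w=200) → South
  U at 35 (w=50) → South
  T at 37 (w=30) → South
North captures 675; South captures 400.

675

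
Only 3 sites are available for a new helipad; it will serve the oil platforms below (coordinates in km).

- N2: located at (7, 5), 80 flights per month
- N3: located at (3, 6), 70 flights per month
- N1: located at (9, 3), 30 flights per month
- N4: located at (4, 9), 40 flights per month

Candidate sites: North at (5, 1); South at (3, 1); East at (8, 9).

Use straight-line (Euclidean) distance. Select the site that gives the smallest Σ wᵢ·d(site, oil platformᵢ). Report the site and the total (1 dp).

East, total 1080.5 km

Total weighted distance at each candidate:
  North (5, 1): total = 1191.4
  South (3, 1): total = 1314.8
  East (8, 9): total = 1080.5
Minimum is at East with total 1080.5 km.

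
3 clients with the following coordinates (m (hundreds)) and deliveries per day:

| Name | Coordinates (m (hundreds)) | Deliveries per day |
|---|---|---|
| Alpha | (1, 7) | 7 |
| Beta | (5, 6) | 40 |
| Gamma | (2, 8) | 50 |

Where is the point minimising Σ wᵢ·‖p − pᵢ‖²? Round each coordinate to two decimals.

The minimiser of Σwᵢ‖p−pᵢ‖² is the weighted centroid p* = (Σwᵢpᵢ)/(Σwᵢ).
Σwᵢ = 97.
Σwᵢxᵢ = 7·1 + 40·5 + 50·2 = 307.
Σwᵢyᵢ = 7·7 + 40·6 + 50·8 = 689.
x* = 307/97 = 3.16, y* = 689/97 = 7.10.

(3.16, 7.10)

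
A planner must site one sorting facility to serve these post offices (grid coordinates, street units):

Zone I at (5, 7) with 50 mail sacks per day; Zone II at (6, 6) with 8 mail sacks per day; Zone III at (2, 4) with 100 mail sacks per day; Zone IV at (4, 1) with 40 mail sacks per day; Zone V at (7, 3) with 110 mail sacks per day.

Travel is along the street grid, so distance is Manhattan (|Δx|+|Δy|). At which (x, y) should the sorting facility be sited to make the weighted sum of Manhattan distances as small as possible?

(5, 4)

Manhattan distance separates: Σwᵢ(|x−xᵢ|+|y−yᵢ|) = Σwᵢ|x−xᵢ| + Σwᵢ|y−yᵢ|, so x and y are optimised independently as 1-D weighted medians.
Total weight W = 308; half = 154.
x-coordinate, sorted with cumulative weight:
  x=2 (Zone III, w=100) cum 100
  x=4 (Zone IV, w=40) cum 140
  x=5 (Zone I, w=50) cum 190  ← median
  x=6 (Zone II, w=8) cum 198
  x=7 (Zone V, w=110) cum 308
⇒ x* = 5
y-coordinate, sorted with cumulative weight:
  y=1 (Zone IV, w=40) cum 40
  y=3 (Zone V, w=110) cum 150
  y=4 (Zone III, w=100) cum 250  ← median
  y=6 (Zone II, w=8) cum 258
  y=7 (Zone I, w=50) cum 308
⇒ y* = 4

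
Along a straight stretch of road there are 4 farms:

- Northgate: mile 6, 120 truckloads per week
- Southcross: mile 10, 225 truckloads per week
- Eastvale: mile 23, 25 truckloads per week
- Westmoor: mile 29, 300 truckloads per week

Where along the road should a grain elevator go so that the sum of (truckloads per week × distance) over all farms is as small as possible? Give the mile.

x = 10

For a sum of weighted absolute distances on a line, the optimum is the weighted median (not the mean). Total weight W = 670; half-weight = 335.
Sort by position and accumulate weight:
  mile 6 (Northgate, w=120) → cum 120
  mile 10 (Southcross, w=225) → cum 345  ≥ 335 → median here
  mile 23 (Eastvale, w=25) → cum 370
  mile 29 (Westmoor, w=300) → cum 670
Optimal location: mile 10.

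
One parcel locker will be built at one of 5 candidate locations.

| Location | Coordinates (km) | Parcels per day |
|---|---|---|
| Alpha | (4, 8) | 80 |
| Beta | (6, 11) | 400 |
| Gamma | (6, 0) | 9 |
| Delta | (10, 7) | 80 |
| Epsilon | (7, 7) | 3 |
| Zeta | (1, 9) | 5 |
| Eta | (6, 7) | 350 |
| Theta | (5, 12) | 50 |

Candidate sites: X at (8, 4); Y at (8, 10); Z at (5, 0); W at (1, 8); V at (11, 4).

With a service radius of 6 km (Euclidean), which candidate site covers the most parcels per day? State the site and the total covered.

Coverage radius r = 6 km; a point is covered iff (Δx)²+(Δy)² ≤ 6² = 36.
  X (8, 4): covers {Alpha, Gamma, Delta, Epsilon, Eta} → 522
  Y (8, 10): covers {Alpha, Beta, Delta, Epsilon, Eta, Theta} → 963
  Z (5, 0): covers {Gamma} → 9
  W (1, 8): covers {Alpha, Beta, Zeta, Eta, Theta} → 885
  V (11, 4): covers {Delta, Epsilon, Eta} → 433
Maximum coverage at Y: 963 parcels per day.

Y, covering 963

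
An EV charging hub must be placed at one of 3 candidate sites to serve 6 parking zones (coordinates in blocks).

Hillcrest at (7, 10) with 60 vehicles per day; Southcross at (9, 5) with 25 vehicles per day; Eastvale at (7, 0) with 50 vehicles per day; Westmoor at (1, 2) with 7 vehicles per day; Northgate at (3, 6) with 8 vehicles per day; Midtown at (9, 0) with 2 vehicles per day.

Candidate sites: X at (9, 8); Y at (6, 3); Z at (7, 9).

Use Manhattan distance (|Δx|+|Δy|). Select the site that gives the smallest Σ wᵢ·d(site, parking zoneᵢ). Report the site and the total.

Z, total 829 blocks

Total weighted distance at each candidate:
  X (9, 8): total = 993
  Y (6, 3): total = 907
  Z (7, 9): total = 829
Minimum is at Z with total 829 blocks.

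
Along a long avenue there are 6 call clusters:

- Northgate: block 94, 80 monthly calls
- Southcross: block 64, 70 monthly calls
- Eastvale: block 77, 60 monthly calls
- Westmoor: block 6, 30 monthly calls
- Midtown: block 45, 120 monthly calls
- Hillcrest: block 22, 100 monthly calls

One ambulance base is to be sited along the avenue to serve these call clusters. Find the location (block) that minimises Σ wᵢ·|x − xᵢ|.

For a sum of weighted absolute distances on a line, the optimum is the weighted median (not the mean). Total weight W = 460; half-weight = 230.
Sort by position and accumulate weight:
  block 6 (Westmoor, w=30) → cum 30
  block 22 (Hillcrest, w=100) → cum 130
  block 45 (Midtown, w=120) → cum 250  ≥ 230 → median here
  block 64 (Southcross, w=70) → cum 320
  block 77 (Eastvale, w=60) → cum 380
  block 94 (Northgate, w=80) → cum 460
Optimal location: block 45.

x = 45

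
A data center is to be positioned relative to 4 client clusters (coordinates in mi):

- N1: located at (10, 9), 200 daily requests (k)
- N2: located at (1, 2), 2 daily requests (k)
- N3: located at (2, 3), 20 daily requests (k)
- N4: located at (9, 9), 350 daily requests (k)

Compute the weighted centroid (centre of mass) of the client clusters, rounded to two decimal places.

(9.08, 8.77)

The minimiser of Σwᵢ‖p−pᵢ‖² is the weighted centroid p* = (Σwᵢpᵢ)/(Σwᵢ).
Σwᵢ = 572.
Σwᵢxᵢ = 200·10 + 2·1 + 20·2 + 350·9 = 5192.
Σwᵢyᵢ = 200·9 + 2·2 + 20·3 + 350·9 = 5014.
x* = 5192/572 = 9.08, y* = 5014/572 = 8.77.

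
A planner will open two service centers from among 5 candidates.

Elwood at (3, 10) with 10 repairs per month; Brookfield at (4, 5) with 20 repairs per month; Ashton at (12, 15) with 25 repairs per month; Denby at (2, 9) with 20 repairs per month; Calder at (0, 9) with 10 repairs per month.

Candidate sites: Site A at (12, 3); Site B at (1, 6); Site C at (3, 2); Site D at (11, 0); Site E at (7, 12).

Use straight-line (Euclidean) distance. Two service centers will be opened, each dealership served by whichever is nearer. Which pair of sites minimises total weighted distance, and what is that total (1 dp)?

Evaluate every pair (each demand assigned to the nearer of the two):
  {Site B, Site E}: total = 348.6
  {Site C, Site E}: total = 446.5
  {Site A, Site B}: total = 502.8
  {Site A, Site E}: total = 535.6
  {Site D, Site E}: total = 535.6
  {Site B, Site C}: total = 558.2
  {Site B, Site D}: total = 558.2
  {Site A, Site C}: total = 660.8
  {Site C, Site D}: total = 736.7
  {Site A, Site D}: total = 946.3
Best pair: {Site B, Site E} with total 348.6.

{Site B, Site E}, total 348.6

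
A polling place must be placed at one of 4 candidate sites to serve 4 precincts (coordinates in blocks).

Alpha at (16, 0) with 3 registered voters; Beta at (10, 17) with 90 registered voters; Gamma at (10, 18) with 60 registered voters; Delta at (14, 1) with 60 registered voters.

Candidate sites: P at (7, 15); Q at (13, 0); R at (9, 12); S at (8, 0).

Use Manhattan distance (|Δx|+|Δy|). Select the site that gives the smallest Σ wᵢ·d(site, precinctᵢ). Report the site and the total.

R, total 1977 blocks

Total weighted distance at each candidate:
  P (7, 15): total = 2142
  Q (13, 0): total = 3189
  R (9, 12): total = 1977
  S (8, 0): total = 3354
Minimum is at R with total 1977 blocks.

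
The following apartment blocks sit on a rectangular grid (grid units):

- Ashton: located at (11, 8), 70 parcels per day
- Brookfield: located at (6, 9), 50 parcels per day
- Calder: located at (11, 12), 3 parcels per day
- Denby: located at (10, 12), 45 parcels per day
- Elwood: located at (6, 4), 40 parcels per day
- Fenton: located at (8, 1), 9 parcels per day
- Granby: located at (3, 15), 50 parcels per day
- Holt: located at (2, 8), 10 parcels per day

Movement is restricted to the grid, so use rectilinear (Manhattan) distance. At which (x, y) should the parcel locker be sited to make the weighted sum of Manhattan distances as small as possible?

Manhattan distance separates: Σwᵢ(|x−xᵢ|+|y−yᵢ|) = Σwᵢ|x−xᵢ| + Σwᵢ|y−yᵢ|, so x and y are optimised independently as 1-D weighted medians.
Total weight W = 277; half = 138.5.
x-coordinate, sorted with cumulative weight:
  x=2 (Holt, w=10) cum 10
  x=3 (Granby, w=50) cum 60
  x=6 (Brookfield, w=50) cum 110
  x=6 (Elwood, w=40) cum 150  ← median
  x=8 (Fenton, w=9) cum 159
  x=10 (Denby, w=45) cum 204
  x=11 (Ashton, w=70) cum 274
  x=11 (Calder, w=3) cum 277
⇒ x* = 6
y-coordinate, sorted with cumulative weight:
  y=1 (Fenton, w=9) cum 9
  y=4 (Elwood, w=40) cum 49
  y=8 (Ashton, w=70) cum 119
  y=8 (Holt, w=10) cum 129
  y=9 (Brookfield, w=50) cum 179  ← median
  y=12 (Calder, w=3) cum 182
  y=12 (Denby, w=45) cum 227
  y=15 (Granby, w=50) cum 277
⇒ y* = 9

(6, 9)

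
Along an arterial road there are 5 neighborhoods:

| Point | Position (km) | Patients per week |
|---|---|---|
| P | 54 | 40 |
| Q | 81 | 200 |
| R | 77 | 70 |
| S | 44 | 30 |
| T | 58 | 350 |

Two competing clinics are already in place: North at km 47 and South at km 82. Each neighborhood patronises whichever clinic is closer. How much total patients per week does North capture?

420

The indifferent point is the midpoint (47+82)/2 = 64.5; neighborhoods left of it (closer to North at 47) go to North, those right go to South.
  S at 44 (w=30) → North
  P at 54 (w=40) → North
  T at 58 (w=350) → North
  R at 77 (w=70) → South
  Q at 81 (w=200) → South
North captures 420; South captures 270.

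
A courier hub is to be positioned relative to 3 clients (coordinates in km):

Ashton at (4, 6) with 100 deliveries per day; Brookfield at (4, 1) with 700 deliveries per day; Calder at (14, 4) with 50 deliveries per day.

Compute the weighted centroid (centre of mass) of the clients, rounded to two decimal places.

(4.59, 1.76)

The minimiser of Σwᵢ‖p−pᵢ‖² is the weighted centroid p* = (Σwᵢpᵢ)/(Σwᵢ).
Σwᵢ = 850.
Σwᵢxᵢ = 100·4 + 700·4 + 50·14 = 3900.
Σwᵢyᵢ = 100·6 + 700·1 + 50·4 = 1500.
x* = 3900/850 = 4.59, y* = 1500/850 = 1.76.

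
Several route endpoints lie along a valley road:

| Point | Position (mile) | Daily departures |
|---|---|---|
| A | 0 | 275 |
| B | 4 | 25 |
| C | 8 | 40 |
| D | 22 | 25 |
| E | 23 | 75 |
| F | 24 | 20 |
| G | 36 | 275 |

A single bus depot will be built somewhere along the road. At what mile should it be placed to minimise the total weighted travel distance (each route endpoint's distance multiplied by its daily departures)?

x = 23

For a sum of weighted absolute distances on a line, the optimum is the weighted median (not the mean). Total weight W = 735; half-weight = 367.5.
Sort by position and accumulate weight:
  mile 0 (A, w=275) → cum 275
  mile 4 (B, w=25) → cum 300
  mile 8 (C, w=40) → cum 340
  mile 22 (D, w=25) → cum 365
  mile 23 (E, w=75) → cum 440  ≥ 367.5 → median here
  mile 24 (F, w=20) → cum 460
  mile 36 (G, w=275) → cum 735
Optimal location: mile 23.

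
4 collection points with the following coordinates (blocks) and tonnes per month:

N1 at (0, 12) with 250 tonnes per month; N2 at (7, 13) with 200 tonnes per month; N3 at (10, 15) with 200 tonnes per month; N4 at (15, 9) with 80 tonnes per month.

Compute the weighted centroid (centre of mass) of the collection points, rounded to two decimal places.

The minimiser of Σwᵢ‖p−pᵢ‖² is the weighted centroid p* = (Σwᵢpᵢ)/(Σwᵢ).
Σwᵢ = 730.
Σwᵢxᵢ = 250·0 + 200·7 + 200·10 + 80·15 = 4600.
Σwᵢyᵢ = 250·12 + 200·13 + 200·15 + 80·9 = 9320.
x* = 4600/730 = 6.30, y* = 9320/730 = 12.77.

(6.30, 12.77)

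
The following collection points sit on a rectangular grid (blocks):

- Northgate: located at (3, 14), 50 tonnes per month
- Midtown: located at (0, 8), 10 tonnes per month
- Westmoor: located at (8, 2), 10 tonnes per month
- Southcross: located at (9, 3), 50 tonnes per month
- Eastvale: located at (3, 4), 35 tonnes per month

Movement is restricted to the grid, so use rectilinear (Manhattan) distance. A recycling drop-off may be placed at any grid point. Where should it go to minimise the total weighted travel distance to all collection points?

(3, 4)

Manhattan distance separates: Σwᵢ(|x−xᵢ|+|y−yᵢ|) = Σwᵢ|x−xᵢ| + Σwᵢ|y−yᵢ|, so x and y are optimised independently as 1-D weighted medians.
Total weight W = 155; half = 77.5.
x-coordinate, sorted with cumulative weight:
  x=0 (Midtown, w=10) cum 10
  x=3 (Northgate, w=50) cum 60
  x=3 (Eastvale, w=35) cum 95  ← median
  x=8 (Westmoor, w=10) cum 105
  x=9 (Southcross, w=50) cum 155
⇒ x* = 3
y-coordinate, sorted with cumulative weight:
  y=2 (Westmoor, w=10) cum 10
  y=3 (Southcross, w=50) cum 60
  y=4 (Eastvale, w=35) cum 95  ← median
  y=8 (Midtown, w=10) cum 105
  y=14 (Northgate, w=50) cum 155
⇒ y* = 4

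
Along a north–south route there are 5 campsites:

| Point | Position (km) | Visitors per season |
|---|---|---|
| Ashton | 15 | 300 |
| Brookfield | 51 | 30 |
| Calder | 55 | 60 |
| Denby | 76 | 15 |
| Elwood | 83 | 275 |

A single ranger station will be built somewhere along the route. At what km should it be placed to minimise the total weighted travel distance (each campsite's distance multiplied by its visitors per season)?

x = 55

For a sum of weighted absolute distances on a line, the optimum is the weighted median (not the mean). Total weight W = 680; half-weight = 340.
Sort by position and accumulate weight:
  km 15 (Ashton, w=300) → cum 300
  km 51 (Brookfield, w=30) → cum 330
  km 55 (Calder, w=60) → cum 390  ≥ 340 → median here
  km 76 (Denby, w=15) → cum 405
  km 83 (Elwood, w=275) → cum 680
Optimal location: km 55.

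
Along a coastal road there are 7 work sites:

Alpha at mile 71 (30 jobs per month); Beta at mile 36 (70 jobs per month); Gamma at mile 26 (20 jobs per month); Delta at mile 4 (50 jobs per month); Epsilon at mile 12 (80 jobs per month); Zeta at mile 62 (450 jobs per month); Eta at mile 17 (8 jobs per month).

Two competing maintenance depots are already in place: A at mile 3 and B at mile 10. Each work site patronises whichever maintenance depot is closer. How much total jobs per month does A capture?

50

The indifferent point is the midpoint (3+10)/2 = 6.5; work sites left of it (closer to A at 3) go to A, those right go to B.
  Delta at 4 (w=50) → A
  Epsilon at 12 (w=80) → B
  Eta at 17 (w=8) → B
  Gamma at 26 (w=20) → B
  Beta at 36 (w=70) → B
  Zeta at 62 (w=450) → B
  Alpha at 71 (w=30) → B
A captures 50; B captures 658.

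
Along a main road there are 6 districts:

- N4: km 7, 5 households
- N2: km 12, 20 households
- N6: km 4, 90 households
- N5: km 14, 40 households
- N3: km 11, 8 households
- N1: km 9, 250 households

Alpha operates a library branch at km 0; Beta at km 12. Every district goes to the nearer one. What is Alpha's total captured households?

90

The indifferent point is the midpoint (0+12)/2 = 6; districts left of it (closer to Alpha at 0) go to Alpha, those right go to Beta.
  N6 at 4 (w=90) → Alpha
  N4 at 7 (w=5) → Beta
  N1 at 9 (w=250) → Beta
  N3 at 11 (w=8) → Beta
  N2 at 12 (w=20) → Beta
  N5 at 14 (w=40) → Beta
Alpha captures 90; Beta captures 323.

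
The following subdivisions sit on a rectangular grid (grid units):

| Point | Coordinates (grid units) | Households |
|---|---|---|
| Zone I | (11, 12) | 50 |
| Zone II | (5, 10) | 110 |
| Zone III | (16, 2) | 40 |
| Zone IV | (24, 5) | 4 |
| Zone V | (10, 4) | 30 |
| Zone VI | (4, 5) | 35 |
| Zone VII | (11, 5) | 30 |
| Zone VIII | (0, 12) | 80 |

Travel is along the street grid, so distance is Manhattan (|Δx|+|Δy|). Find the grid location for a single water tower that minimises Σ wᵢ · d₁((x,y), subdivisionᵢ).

(5, 10)

Manhattan distance separates: Σwᵢ(|x−xᵢ|+|y−yᵢ|) = Σwᵢ|x−xᵢ| + Σwᵢ|y−yᵢ|, so x and y are optimised independently as 1-D weighted medians.
Total weight W = 379; half = 189.5.
x-coordinate, sorted with cumulative weight:
  x=0 (Zone VIII, w=80) cum 80
  x=4 (Zone VI, w=35) cum 115
  x=5 (Zone II, w=110) cum 225  ← median
  x=10 (Zone V, w=30) cum 255
  x=11 (Zone I, w=50) cum 305
  x=11 (Zone VII, w=30) cum 335
  x=16 (Zone III, w=40) cum 375
  x=24 (Zone IV, w=4) cum 379
⇒ x* = 5
y-coordinate, sorted with cumulative weight:
  y=2 (Zone III, w=40) cum 40
  y=4 (Zone V, w=30) cum 70
  y=5 (Zone IV, w=4) cum 74
  y=5 (Zone VI, w=35) cum 109
  y=5 (Zone VII, w=30) cum 139
  y=10 (Zone II, w=110) cum 249  ← median
  y=12 (Zone I, w=50) cum 299
  y=12 (Zone VIII, w=80) cum 379
⇒ y* = 10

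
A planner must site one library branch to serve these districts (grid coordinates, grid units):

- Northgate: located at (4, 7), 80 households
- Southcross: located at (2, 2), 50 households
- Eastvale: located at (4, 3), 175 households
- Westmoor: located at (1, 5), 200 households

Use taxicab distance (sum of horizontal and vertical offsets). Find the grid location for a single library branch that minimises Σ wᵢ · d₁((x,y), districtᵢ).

Manhattan distance separates: Σwᵢ(|x−xᵢ|+|y−yᵢ|) = Σwᵢ|x−xᵢ| + Σwᵢ|y−yᵢ|, so x and y are optimised independently as 1-D weighted medians.
Total weight W = 505; half = 252.5.
x-coordinate, sorted with cumulative weight:
  x=1 (Westmoor, w=200) cum 200
  x=2 (Southcross, w=50) cum 250
  x=4 (Northgate, w=80) cum 330  ← median
  x=4 (Eastvale, w=175) cum 505
⇒ x* = 4
y-coordinate, sorted with cumulative weight:
  y=2 (Southcross, w=50) cum 50
  y=3 (Eastvale, w=175) cum 225
  y=5 (Westmoor, w=200) cum 425  ← median
  y=7 (Northgate, w=80) cum 505
⇒ y* = 5

(4, 5)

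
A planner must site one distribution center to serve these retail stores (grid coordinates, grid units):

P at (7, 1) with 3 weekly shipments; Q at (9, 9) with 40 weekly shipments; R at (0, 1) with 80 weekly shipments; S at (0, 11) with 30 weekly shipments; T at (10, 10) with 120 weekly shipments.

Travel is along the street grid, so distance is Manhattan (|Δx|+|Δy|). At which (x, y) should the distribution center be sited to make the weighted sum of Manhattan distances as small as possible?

(9, 10)

Manhattan distance separates: Σwᵢ(|x−xᵢ|+|y−yᵢ|) = Σwᵢ|x−xᵢ| + Σwᵢ|y−yᵢ|, so x and y are optimised independently as 1-D weighted medians.
Total weight W = 273; half = 136.5.
x-coordinate, sorted with cumulative weight:
  x=0 (R, w=80) cum 80
  x=0 (S, w=30) cum 110
  x=7 (P, w=3) cum 113
  x=9 (Q, w=40) cum 153  ← median
  x=10 (T, w=120) cum 273
⇒ x* = 9
y-coordinate, sorted with cumulative weight:
  y=1 (P, w=3) cum 3
  y=1 (R, w=80) cum 83
  y=9 (Q, w=40) cum 123
  y=10 (T, w=120) cum 243  ← median
  y=11 (S, w=30) cum 273
⇒ y* = 10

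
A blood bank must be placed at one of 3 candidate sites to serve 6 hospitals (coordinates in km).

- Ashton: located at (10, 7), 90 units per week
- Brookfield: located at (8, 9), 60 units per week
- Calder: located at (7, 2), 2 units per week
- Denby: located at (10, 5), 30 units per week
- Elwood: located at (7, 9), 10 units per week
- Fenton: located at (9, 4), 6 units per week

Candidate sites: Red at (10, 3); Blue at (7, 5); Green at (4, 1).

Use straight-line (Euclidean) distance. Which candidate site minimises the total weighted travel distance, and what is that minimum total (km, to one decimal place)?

Total weighted distance at each candidate:
  Red (10, 3): total = 881.4
  Blue (7, 5): total = 721.3
  Green (4, 1): total = 1643.4
Minimum is at Blue with total 721.3 km.

Blue, total 721.3 km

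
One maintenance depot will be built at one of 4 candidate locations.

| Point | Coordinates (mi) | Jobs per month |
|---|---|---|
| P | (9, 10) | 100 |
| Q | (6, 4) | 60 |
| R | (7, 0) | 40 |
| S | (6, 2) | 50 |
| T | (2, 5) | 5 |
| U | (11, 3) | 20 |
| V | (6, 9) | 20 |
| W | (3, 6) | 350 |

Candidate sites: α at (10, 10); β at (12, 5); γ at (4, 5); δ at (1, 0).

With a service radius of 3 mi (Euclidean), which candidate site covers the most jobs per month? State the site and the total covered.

Coverage radius r = 3 mi; a point is covered iff (Δx)²+(Δy)² ≤ 3² = 9.
  α (10, 10): covers {P} → 100
  β (12, 5): covers {U} → 20
  γ (4, 5): covers {Q, T, W} → 415
  δ (1, 0): covers {none} → 0
Maximum coverage at γ: 415 jobs per month.

γ, covering 415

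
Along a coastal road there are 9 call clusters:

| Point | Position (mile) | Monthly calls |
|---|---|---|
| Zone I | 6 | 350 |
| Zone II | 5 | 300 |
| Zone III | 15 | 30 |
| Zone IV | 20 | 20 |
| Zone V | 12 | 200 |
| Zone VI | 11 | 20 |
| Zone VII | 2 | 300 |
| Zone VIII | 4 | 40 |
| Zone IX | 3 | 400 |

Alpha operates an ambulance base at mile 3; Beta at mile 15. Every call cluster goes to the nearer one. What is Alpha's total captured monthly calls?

1390

The indifferent point is the midpoint (3+15)/2 = 9; call clusters left of it (closer to Alpha at 3) go to Alpha, those right go to Beta.
  Zone VII at 2 (w=300) → Alpha
  Zone IX at 3 (w=400) → Alpha
  Zone VIII at 4 (w=40) → Alpha
  Zone II at 5 (w=300) → Alpha
  Zone I at 6 (w=350) → Alpha
  Zone VI at 11 (w=20) → Beta
  Zone V at 12 (w=200) → Beta
  Zone III at 15 (w=30) → Beta
  Zone IV at 20 (w=20) → Beta
Alpha captures 1390; Beta captures 270.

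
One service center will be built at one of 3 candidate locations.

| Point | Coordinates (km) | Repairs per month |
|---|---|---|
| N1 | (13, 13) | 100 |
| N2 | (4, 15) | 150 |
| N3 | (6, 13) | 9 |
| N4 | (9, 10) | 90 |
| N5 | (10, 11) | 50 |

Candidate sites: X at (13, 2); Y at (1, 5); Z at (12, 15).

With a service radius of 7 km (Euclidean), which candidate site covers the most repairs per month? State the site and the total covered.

Coverage radius r = 7 km; a point is covered iff (Δx)²+(Δy)² ≤ 7² = 49.
  X (13, 2): covers {none} → 0
  Y (1, 5): covers {none} → 0
  Z (12, 15): covers {N1, N3, N4, N5} → 249
Maximum coverage at Z: 249 repairs per month.

Z, covering 249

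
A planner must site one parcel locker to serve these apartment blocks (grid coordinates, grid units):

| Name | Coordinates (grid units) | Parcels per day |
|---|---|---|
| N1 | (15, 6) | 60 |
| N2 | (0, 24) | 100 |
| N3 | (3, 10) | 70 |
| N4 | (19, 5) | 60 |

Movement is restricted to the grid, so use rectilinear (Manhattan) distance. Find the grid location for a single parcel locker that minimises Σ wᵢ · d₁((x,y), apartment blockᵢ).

(3, 10)

Manhattan distance separates: Σwᵢ(|x−xᵢ|+|y−yᵢ|) = Σwᵢ|x−xᵢ| + Σwᵢ|y−yᵢ|, so x and y are optimised independently as 1-D weighted medians.
Total weight W = 290; half = 145.
x-coordinate, sorted with cumulative weight:
  x=0 (N2, w=100) cum 100
  x=3 (N3, w=70) cum 170  ← median
  x=15 (N1, w=60) cum 230
  x=19 (N4, w=60) cum 290
⇒ x* = 3
y-coordinate, sorted with cumulative weight:
  y=5 (N4, w=60) cum 60
  y=6 (N1, w=60) cum 120
  y=10 (N3, w=70) cum 190  ← median
  y=24 (N2, w=100) cum 290
⇒ y* = 10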